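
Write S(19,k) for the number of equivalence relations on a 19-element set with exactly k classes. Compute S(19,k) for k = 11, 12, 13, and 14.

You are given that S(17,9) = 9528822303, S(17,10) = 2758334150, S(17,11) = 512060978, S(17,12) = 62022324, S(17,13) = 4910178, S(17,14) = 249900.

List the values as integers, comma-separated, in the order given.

row 18: T[18][10]=10·2758334150+9528822303=37112163803  T[18][11]=11·512060978+2758334150=8391004908  T[18][12]=12·62022324+512060978=1256328866  T[18][13]=13·4910178+62022324=125854638  T[18][14]=14·249900+4910178=8408778
row 19: T[19][11]=11·8391004908+37112163803=129413217791  T[19][12]=12·1256328866+8391004908=23466951300  T[19][13]=13·125854638+1256328866=2892439160  T[19][14]=14·8408778+125854638=243577530
Read S(19,11) = 129413217791, S(19,12) = 23466951300, S(19,13) = 2892439160, S(19,14) = 243577530.

129413217791, 23466951300, 2892439160, 243577530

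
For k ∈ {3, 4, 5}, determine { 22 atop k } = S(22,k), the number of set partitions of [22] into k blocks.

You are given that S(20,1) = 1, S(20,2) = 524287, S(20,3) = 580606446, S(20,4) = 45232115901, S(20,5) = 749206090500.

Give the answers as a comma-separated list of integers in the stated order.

r21: T_21,2=2×524287+1=1048575; T_21,3=3×580606446+524287=1742343625; T_21,4=4×45232115901+580606446=181509070050; T_21,5=5×749206090500+45232115901=3791262568401
r22: T_22,3=3×1742343625+1048575=5228079450; T_22,4=4×181509070050+1742343625=727778623825; T_22,5=5×3791262568401+181509070050=19137821912055
Read S(22,3) = 5228079450, S(22,4) = 727778623825, S(22,5) = 19137821912055.

5228079450, 727778623825, 19137821912055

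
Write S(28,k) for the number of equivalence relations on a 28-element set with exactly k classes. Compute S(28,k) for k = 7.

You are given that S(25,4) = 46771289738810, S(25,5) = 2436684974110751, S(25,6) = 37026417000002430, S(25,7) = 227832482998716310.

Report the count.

[26] T[26,5]:5*2436684974110751+46771289738810=12230196160292565 · T[26,6]:6*37026417000002430+2436684974110751=224595186974125331 · T[26,7]:7*227832482998716310+37026417000002430=1631853797991016600
[27] T[27,6]:6*224595186974125331+12230196160292565=1359801318005044551 · T[27,7]:7*1631853797991016600+224595186974125331=11647571772911241531
[28] T[28,7]:7*11647571772911241531+1359801318005044551=82892803728383735268
Read S(28,7) = 82892803728383735268.

82892803728383735268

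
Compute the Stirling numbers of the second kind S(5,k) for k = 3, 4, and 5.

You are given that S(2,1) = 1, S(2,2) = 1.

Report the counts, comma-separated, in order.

25, 10, 1

@3  (3,1):1·1+0→1, (3,2):1·2+1→3, (3,3):0·3+1→1
@4  (4,2):3·2+1→7, (4,3):1·3+3→6, (4,4):0·4+1→1
@5  (5,3):6·3+7→25, (5,4):1·4+6→10, (5,5):0·5+1→1
Read S(5,3) = 25, S(5,4) = 10, S(5,5) = 1.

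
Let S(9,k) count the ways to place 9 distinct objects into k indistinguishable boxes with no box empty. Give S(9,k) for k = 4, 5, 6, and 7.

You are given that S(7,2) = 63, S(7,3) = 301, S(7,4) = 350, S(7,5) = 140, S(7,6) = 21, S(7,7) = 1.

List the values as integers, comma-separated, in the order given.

r8: T_8,3=3×301+63=966; T_8,4=4×350+301=1701; T_8,5=5×140+350=1050; T_8,6=6×21+140=266; T_8,7=7×1+21=28
r9: T_9,4=4×1701+966=7770; T_9,5=5×1050+1701=6951; T_9,6=6×266+1050=2646; T_9,7=7×28+266=462
Read S(9,4) = 7770, S(9,5) = 6951, S(9,6) = 2646, S(9,7) = 462.

7770, 6951, 2646, 462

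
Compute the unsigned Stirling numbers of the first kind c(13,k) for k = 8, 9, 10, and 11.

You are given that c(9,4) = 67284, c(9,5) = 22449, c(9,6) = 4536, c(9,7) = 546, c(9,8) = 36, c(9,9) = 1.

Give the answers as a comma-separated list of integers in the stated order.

r10: T_10,5=9×22449+67284=269325; T_10,6=9×4536+22449=63273; T_10,7=9×546+4536=9450; T_10,8=9×36+546=870; T_10,9=9×1+36=45; T_10,10=9×0+1=1
r11: T_11,6=10×63273+269325=902055; T_11,7=10×9450+63273=157773; T_11,8=10×870+9450=18150; T_11,9=10×45+870=1320; T_11,10=10×1+45=55; T_11,11=10×0+1=1
r12: T_12,7=11×157773+902055=2637558; T_12,8=11×18150+157773=357423; T_12,9=11×1320+18150=32670; T_12,10=11×55+1320=1925; T_12,11=11×1+55=66
r13: T_13,8=12×357423+2637558=6926634; T_13,9=12×32670+357423=749463; T_13,10=12×1925+32670=55770; T_13,11=12×66+1925=2717
Read c(13,8) = 6926634, c(13,9) = 749463, c(13,10) = 55770, c(13,11) = 2717.

6926634, 749463, 55770, 2717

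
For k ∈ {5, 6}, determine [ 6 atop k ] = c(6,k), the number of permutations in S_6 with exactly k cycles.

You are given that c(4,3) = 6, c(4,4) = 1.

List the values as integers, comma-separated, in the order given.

row 5: T[5][4]=4·1+6=10  T[5][5]=4·0+1=1
row 6: T[6][5]=5·1+10=15  T[6][6]=5·0+1=1
Read c(6,5) = 15, c(6,6) = 1.

15, 1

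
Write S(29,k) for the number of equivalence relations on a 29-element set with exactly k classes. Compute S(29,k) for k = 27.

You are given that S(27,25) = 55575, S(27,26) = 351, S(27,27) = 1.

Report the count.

74907

[28] T[28,26]:26*351+55575=64701 · T[28,27]:27*1+351=378
[29] T[29,27]:27*378+64701=74907
Read S(29,27) = 74907.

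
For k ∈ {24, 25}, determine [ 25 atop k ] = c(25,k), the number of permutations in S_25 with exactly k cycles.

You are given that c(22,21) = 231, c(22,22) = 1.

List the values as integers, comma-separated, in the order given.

300, 1

@23  (23,22):1·22+231→253, (23,23):0·22+1→1
@24  (24,23):1·23+253→276, (24,24):0·23+1→1
@25  (25,24):1·24+276→300, (25,25):0·24+1→1
Read c(25,24) = 300, c(25,25) = 1.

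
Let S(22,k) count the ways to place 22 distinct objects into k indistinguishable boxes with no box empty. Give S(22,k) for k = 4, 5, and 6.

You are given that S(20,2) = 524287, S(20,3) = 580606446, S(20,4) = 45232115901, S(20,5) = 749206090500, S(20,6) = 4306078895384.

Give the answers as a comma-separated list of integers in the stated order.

r21: T_21,3=3×580606446+524287=1742343625; T_21,4=4×45232115901+580606446=181509070050; T_21,5=5×749206090500+45232115901=3791262568401; T_21,6=6×4306078895384+749206090500=26585679462804
r22: T_22,4=4×181509070050+1742343625=727778623825; T_22,5=5×3791262568401+181509070050=19137821912055; T_22,6=6×26585679462804+3791262568401=163305339345225
Read S(22,4) = 727778623825, S(22,5) = 19137821912055, S(22,6) = 163305339345225.

727778623825, 19137821912055, 163305339345225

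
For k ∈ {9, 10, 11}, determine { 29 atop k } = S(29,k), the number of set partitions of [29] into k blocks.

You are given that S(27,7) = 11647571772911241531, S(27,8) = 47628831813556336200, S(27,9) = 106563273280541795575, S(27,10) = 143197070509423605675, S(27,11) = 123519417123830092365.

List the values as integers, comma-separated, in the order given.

[28] T[28,8]:8*47628831813556336200+11647571772911241531=392678226281361931131 · T[28,9]:9*106563273280541795575+47628831813556336200=1006698291338432496375 · T[28,10]:10*143197070509423605675+106563273280541795575=1538533978374777852325 · T[28,11]:11*123519417123830092365+143197070509423605675=1501910658871554621690
[29] T[29,9]:9*1006698291338432496375+392678226281361931131=9452962848327254398506 · T[29,10]:10*1538533978374777852325+1006698291338432496375=16392038075086211019625 · T[29,11]:11*1501910658871554621690+1538533978374777852325=18059551225961878690915
Read S(29,9) = 9452962848327254398506, S(29,10) = 16392038075086211019625, S(29,11) = 18059551225961878690915.

9452962848327254398506, 16392038075086211019625, 18059551225961878690915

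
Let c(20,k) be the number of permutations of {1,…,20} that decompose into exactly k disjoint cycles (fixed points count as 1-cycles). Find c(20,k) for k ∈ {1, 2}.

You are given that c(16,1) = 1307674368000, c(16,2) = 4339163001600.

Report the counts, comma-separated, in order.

121645100408832000, 431565146817638400

row 17: T[17][1]=16·1307674368000+0=20922789888000  T[17][2]=16·4339163001600+1307674368000=70734282393600
row 18: T[18][1]=17·20922789888000+0=355687428096000  T[18][2]=17·70734282393600+20922789888000=1223405590579200
row 19: T[19][1]=18·355687428096000+0=6402373705728000  T[19][2]=18·1223405590579200+355687428096000=22376988058521600
row 20: T[20][1]=19·6402373705728000+0=121645100408832000  T[20][2]=19·22376988058521600+6402373705728000=431565146817638400
Read c(20,1) = 121645100408832000, c(20,2) = 431565146817638400.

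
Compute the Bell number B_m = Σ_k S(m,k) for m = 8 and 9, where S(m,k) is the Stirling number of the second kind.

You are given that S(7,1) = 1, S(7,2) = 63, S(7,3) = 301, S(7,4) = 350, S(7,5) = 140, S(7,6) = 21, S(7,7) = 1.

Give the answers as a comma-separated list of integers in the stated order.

@8  (8,1):1·1+0→1, (8,2):63·2+1→127, (8,3):301·3+63→966, (8,4):350·4+301→1701, (8,5):140·5+350→1050, (8,6):21·6+140→266, (8,7):1·7+21→28, (8,8):0·8+1→1
@9  (9,1):1·1+0→1, (9,2):127·2+1→255, (9,3):966·3+127→3025, (9,4):1701·4+966→7770, (9,5):1050·5+1701→6951, (9,6):266·6+1050→2646, (9,7):28·7+266→462, (9,8):1·8+28→36, (9,9):0·9+1→1
B_8 = ΣS(8,k) = 1+127+966+1701+1050+266+28+1 = 4140
B_9 = ΣS(9,k) = 1+255+3025+7770+6951+2646+462+36+1 = 21147

4140, 21147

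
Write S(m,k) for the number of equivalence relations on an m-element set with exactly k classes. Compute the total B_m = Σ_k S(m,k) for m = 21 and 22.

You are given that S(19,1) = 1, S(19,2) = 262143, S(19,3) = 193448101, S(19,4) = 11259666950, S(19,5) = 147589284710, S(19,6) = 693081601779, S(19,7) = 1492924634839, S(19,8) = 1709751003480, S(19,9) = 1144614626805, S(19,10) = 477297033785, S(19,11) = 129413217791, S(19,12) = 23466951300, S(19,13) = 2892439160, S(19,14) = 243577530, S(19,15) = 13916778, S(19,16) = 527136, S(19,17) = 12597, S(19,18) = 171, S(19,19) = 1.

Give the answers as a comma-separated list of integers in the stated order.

[20] T[20,1]:1*1+0=1 · T[20,2]:2*262143+1=524287 · T[20,3]:3*193448101+262143=580606446 · T[20,4]:4*11259666950+193448101=45232115901 · T[20,5]:5*147589284710+11259666950=749206090500 · T[20,6]:6*693081601779+147589284710=4306078895384 · T[20,7]:7*1492924634839+693081601779=11143554045652 · T[20,8]:8*1709751003480+1492924634839=15170932662679 · T[20,9]:9*1144614626805+1709751003480=12011282644725 · T[20,10]:10*477297033785+1144614626805=5917584964655 · T[20,11]:11*129413217791+477297033785=1900842429486 · T[20,12]:12*23466951300+129413217791=411016633391 · T[20,13]:13*2892439160+23466951300=61068660380 · T[20,14]:14*243577530+2892439160=6302524580 · T[20,15]:15*13916778+243577530=452329200 · T[20,16]:16*527136+13916778=22350954 · T[20,17]:17*12597+527136=741285 · T[20,18]:18*171+12597=15675 · T[20,19]:19*1+171=190 · T[20,20]:20*0+1=1
[21] T[21,1]:1*1+0=1 · T[21,2]:2*524287+1=1048575 · T[21,3]:3*580606446+524287=1742343625 · T[21,4]:4*45232115901+580606446=181509070050 · T[21,5]:5*749206090500+45232115901=3791262568401 · T[21,6]:6*4306078895384+749206090500=26585679462804 · T[21,7]:7*11143554045652+4306078895384=82310957214948 · T[21,8]:8*15170932662679+11143554045652=132511015347084 · T[21,9]:9*12011282644725+15170932662679=123272476465204 · T[21,10]:10*5917584964655+12011282644725=71187132291275 · T[21,11]:11*1900842429486+5917584964655=26826851689001 · T[21,12]:12*411016633391+1900842429486=6833042030178 · T[21,13]:13*61068660380+411016633391=1204909218331 · T[21,14]:14*6302524580+61068660380=149304004500 · T[21,15]:15*452329200+6302524580=13087462580 · T[21,16]:16*22350954+452329200=809944464 · T[21,17]:17*741285+22350954=34952799 · T[21,18]:18*15675+741285=1023435 · T[21,19]:19*190+15675=19285 · T[21,20]:20*1+190=210 · T[21,21]:21*0+1=1
[22] T[22,1]:1*1+0=1 · T[22,2]:2*1048575+1=2097151 · T[22,3]:3*1742343625+1048575=5228079450 · T[22,4]:4*181509070050+1742343625=727778623825 · T[22,5]:5*3791262568401+181509070050=19137821912055 · T[22,6]:6*26585679462804+3791262568401=163305339345225 · T[22,7]:7*82310957214948+26585679462804=602762379967440 · T[22,8]:8*132511015347084+82310957214948=1142399079991620 · T[22,9]:9*123272476465204+132511015347084=1241963303533920 · T[22,10]:10*71187132291275+123272476465204=835143799377954 · T[22,11]:11*26826851689001+71187132291275=366282500870286 · T[22,12]:12*6833042030178+26826851689001=108823356051137 · T[22,13]:13*1204909218331+6833042030178=22496861868481 · T[22,14]:14*149304004500+1204909218331=3295165281331 · T[22,15]:15*13087462580+149304004500=345615943200 · T[22,16]:16*809944464+13087462580=26046574004 · T[22,17]:17*34952799+809944464=1404142047 · T[22,18]:18*1023435+34952799=53374629 · T[22,19]:19*19285+1023435=1389850 · T[22,20]:20*210+19285=23485 · T[22,21]:21*1+210=231 · T[22,22]:22*0+1=1
B_21 = ΣS(21,k) = 1+1048575+1742343625+181509070050+3791262568401+26585679462804+82310957214948+132511015347084+123272476465204+71187132291275+26826851689001+6833042030178+1204909218331+149304004500+13087462580+809944464+34952799+1023435+19285+210+1 = 474869816156751
B_22 = ΣS(22,k) = 1+2097151+5228079450+727778623825+19137821912055+163305339345225+602762379967440+1142399079991620+1241963303533920+835143799377954+366282500870286+108823356051137+22496861868481+3295165281331+345615943200+26046574004+1404142047+53374629+1389850+23485+231+1 = 4506715738447323

474869816156751, 4506715738447323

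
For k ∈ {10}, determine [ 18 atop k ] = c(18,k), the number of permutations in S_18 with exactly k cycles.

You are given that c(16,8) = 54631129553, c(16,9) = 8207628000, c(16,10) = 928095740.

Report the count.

577924894833

@17  (17,9):8207628000·16+54631129553→185953177553, (17,10):928095740·16+8207628000→23057159840
@18  (18,10):23057159840·17+185953177553→577924894833
Read c(18,10) = 577924894833.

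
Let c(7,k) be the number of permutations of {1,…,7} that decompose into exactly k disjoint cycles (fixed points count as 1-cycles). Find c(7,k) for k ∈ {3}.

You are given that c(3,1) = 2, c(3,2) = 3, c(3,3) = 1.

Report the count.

@4  (4,1):2·3+0→6, (4,2):3·3+2→11, (4,3):1·3+3→6
@5  (5,1):6·4+0→24, (5,2):11·4+6→50, (5,3):6·4+11→35
@6  (6,2):50·5+24→274, (6,3):35·5+50→225
@7  (7,3):225·6+274→1624
Read c(7,3) = 1624.

1624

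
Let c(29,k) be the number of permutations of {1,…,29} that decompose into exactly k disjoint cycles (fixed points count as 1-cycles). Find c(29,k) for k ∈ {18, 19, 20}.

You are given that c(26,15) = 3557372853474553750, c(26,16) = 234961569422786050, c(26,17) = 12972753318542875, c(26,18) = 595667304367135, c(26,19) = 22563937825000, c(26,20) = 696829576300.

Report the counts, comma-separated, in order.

62656135265695354110, 3031400077459516035, 124243455209483610

row 27: T[27][16]=26·234961569422786050+3557372853474553750=9666373658466991050  T[27][17]=26·12972753318542875+234961569422786050=572253155704900800  T[27][18]=26·595667304367135+12972753318542875=28460103232088385  T[27][19]=26·22563937825000+595667304367135=1182329687817135  T[27][20]=26·696829576300+22563937825000=40681506808800
row 28: T[28][17]=27·572253155704900800+9666373658466991050=25117208862499312650  T[28][18]=27·28460103232088385+572253155704900800=1340675942971287195  T[28][19]=27·1182329687817135+28460103232088385=60383004803151030  T[28][20]=27·40681506808800+1182329687817135=2280730371654735
row 29: T[29][18]=28·1340675942971287195+25117208862499312650=62656135265695354110  T[29][19]=28·60383004803151030+1340675942971287195=3031400077459516035  T[29][20]=28·2280730371654735+60383004803151030=124243455209483610
Read c(29,18) = 62656135265695354110, c(29,19) = 3031400077459516035, c(29,20) = 124243455209483610.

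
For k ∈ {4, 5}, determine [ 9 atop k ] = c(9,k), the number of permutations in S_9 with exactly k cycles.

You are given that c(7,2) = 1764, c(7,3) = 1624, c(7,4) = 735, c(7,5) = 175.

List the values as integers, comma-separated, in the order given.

[8] T[8,3]:7*1624+1764=13132 · T[8,4]:7*735+1624=6769 · T[8,5]:7*175+735=1960
[9] T[9,4]:8*6769+13132=67284 · T[9,5]:8*1960+6769=22449
Read c(9,4) = 67284, c(9,5) = 22449.

67284, 22449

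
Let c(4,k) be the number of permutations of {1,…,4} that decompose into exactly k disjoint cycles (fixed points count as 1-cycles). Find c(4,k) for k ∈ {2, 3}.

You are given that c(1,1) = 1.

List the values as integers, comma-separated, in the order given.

i=2: T(2,1)=0+1·1=1 | T(2,2)=1+1·0=1
i=3: T(3,1)=0+2·1=2 | T(3,2)=1+2·1=3 | T(3,3)=1+2·0=1
i=4: T(4,2)=2+3·3=11 | T(4,3)=3+3·1=6
Read c(4,2) = 11, c(4,3) = 6.

11, 6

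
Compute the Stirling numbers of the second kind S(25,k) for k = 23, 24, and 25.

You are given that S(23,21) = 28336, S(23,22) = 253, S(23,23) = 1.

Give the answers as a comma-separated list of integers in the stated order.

40250, 300, 1

[24] T[24,22]:22*253+28336=33902 · T[24,23]:23*1+253=276 · T[24,24]:24*0+1=1
[25] T[25,23]:23*276+33902=40250 · T[25,24]:24*1+276=300 · T[25,25]:25*0+1=1
Read S(25,23) = 40250, S(25,24) = 300, S(25,25) = 1.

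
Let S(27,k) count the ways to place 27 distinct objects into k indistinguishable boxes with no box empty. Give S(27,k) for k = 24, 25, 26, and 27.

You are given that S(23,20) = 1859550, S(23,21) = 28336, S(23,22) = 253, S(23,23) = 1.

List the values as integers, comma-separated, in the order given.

i=24: T(24,21)=1859550+21·28336=2454606 | T(24,22)=28336+22·253=33902 | T(24,23)=253+23·1=276 | T(24,24)=1+24·0=1
i=25: T(25,22)=2454606+22·33902=3200450 | T(25,23)=33902+23·276=40250 | T(25,24)=276+24·1=300 | T(25,25)=1+25·0=1
i=26: T(26,23)=3200450+23·40250=4126200 | T(26,24)=40250+24·300=47450 | T(26,25)=300+25·1=325 | T(26,26)=1+26·0=1
i=27: T(27,24)=4126200+24·47450=5265000 | T(27,25)=47450+25·325=55575 | T(27,26)=325+26·1=351 | T(27,27)=1+27·0=1
Read S(27,24) = 5265000, S(27,25) = 55575, S(27,26) = 351, S(27,27) = 1.

5265000, 55575, 351, 1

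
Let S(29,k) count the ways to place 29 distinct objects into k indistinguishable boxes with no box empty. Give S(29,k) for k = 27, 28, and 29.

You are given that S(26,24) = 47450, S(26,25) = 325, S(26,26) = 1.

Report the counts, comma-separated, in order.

74907, 406, 1

@27  (27,25):325·25+47450→55575, (27,26):1·26+325→351, (27,27):0·27+1→1
@28  (28,26):351·26+55575→64701, (28,27):1·27+351→378, (28,28):0·28+1→1
@29  (29,27):378·27+64701→74907, (29,28):1·28+378→406, (29,29):0·29+1→1
Read S(29,27) = 74907, S(29,28) = 406, S(29,29) = 1.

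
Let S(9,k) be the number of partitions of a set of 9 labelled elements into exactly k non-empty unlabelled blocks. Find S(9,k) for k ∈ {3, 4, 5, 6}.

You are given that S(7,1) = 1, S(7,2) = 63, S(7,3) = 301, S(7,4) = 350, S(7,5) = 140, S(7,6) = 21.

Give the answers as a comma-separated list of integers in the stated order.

3025, 7770, 6951, 2646

r8: T_8,2=2×63+1=127; T_8,3=3×301+63=966; T_8,4=4×350+301=1701; T_8,5=5×140+350=1050; T_8,6=6×21+140=266
r9: T_9,3=3×966+127=3025; T_9,4=4×1701+966=7770; T_9,5=5×1050+1701=6951; T_9,6=6×266+1050=2646
Read S(9,3) = 3025, S(9,4) = 7770, S(9,5) = 6951, S(9,6) = 2646.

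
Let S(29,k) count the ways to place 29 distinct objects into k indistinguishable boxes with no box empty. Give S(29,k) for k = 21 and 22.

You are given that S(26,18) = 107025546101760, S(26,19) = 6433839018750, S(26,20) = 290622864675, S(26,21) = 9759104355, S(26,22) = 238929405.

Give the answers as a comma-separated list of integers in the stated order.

949910385013590, 40823077538100

[27] T[27,19]:19*6433839018750+107025546101760=229268487458010 · T[27,20]:20*290622864675+6433839018750=12246296312250 · T[27,21]:21*9759104355+290622864675=495564056130 · T[27,22]:22*238929405+9759104355=15015551265
[28] T[28,20]:20*12246296312250+229268487458010=474194413703010 · T[28,21]:21*495564056130+12246296312250=22653141490980 · T[28,22]:22*15015551265+495564056130=825906183960
[29] T[29,21]:21*22653141490980+474194413703010=949910385013590 · T[29,22]:22*825906183960+22653141490980=40823077538100
Read S(29,21) = 949910385013590, S(29,22) = 40823077538100.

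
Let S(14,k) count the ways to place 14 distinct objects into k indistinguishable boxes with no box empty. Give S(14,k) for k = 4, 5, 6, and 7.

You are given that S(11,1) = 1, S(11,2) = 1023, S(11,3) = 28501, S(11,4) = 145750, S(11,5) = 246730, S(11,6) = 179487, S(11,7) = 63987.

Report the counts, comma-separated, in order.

@12  (12,2):1023·2+1→2047, (12,3):28501·3+1023→86526, (12,4):145750·4+28501→611501, (12,5):246730·5+145750→1379400, (12,6):179487·6+246730→1323652, (12,7):63987·7+179487→627396
@13  (13,3):86526·3+2047→261625, (13,4):611501·4+86526→2532530, (13,5):1379400·5+611501→7508501, (13,6):1323652·6+1379400→9321312, (13,7):627396·7+1323652→5715424
@14  (14,4):2532530·4+261625→10391745, (14,5):7508501·5+2532530→40075035, (14,6):9321312·6+7508501→63436373, (14,7):5715424·7+9321312→49329280
Read S(14,4) = 10391745, S(14,5) = 40075035, S(14,6) = 63436373, S(14,7) = 49329280.

10391745, 40075035, 63436373, 49329280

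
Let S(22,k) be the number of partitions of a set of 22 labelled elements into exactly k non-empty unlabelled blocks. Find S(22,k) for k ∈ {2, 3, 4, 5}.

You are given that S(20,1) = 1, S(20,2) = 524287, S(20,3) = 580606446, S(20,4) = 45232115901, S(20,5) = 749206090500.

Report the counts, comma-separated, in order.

2097151, 5228079450, 727778623825, 19137821912055

@21  (21,1):1·1+0→1, (21,2):524287·2+1→1048575, (21,3):580606446·3+524287→1742343625, (21,4):45232115901·4+580606446→181509070050, (21,5):749206090500·5+45232115901→3791262568401
@22  (22,2):1048575·2+1→2097151, (22,3):1742343625·3+1048575→5228079450, (22,4):181509070050·4+1742343625→727778623825, (22,5):3791262568401·5+181509070050→19137821912055
Read S(22,2) = 2097151, S(22,3) = 5228079450, S(22,4) = 727778623825, S(22,5) = 19137821912055.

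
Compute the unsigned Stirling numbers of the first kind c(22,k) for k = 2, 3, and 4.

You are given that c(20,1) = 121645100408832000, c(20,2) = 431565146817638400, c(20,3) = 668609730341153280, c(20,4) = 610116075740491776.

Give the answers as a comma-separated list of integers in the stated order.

[21] T[21,1]:20*121645100408832000+0=2432902008176640000 · T[21,2]:20*431565146817638400+121645100408832000=8752948036761600000 · T[21,3]:20*668609730341153280+431565146817638400=13803759753640704000 · T[21,4]:20*610116075740491776+668609730341153280=12870931245150988800
[22] T[22,2]:21*8752948036761600000+2432902008176640000=186244810780170240000 · T[22,3]:21*13803759753640704000+8752948036761600000=298631902863216384000 · T[22,4]:21*12870931245150988800+13803759753640704000=284093315901811468800
Read c(22,2) = 186244810780170240000, c(22,3) = 298631902863216384000, c(22,4) = 284093315901811468800.

186244810780170240000, 298631902863216384000, 284093315901811468800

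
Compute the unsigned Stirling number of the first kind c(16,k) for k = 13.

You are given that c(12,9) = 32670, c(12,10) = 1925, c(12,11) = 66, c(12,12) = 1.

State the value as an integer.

218400

i=13: T(13,10)=32670+12·1925=55770 | T(13,11)=1925+12·66=2717 | T(13,12)=66+12·1=78 | T(13,13)=1+12·0=1
i=14: T(14,11)=55770+13·2717=91091 | T(14,12)=2717+13·78=3731 | T(14,13)=78+13·1=91
i=15: T(15,12)=91091+14·3731=143325 | T(15,13)=3731+14·91=5005
i=16: T(16,13)=143325+15·5005=218400
Read c(16,13) = 218400.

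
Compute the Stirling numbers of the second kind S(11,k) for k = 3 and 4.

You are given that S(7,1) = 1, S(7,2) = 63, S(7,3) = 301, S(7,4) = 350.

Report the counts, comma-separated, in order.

28501, 145750

[8] T[8,1]:1*1+0=1 · T[8,2]:2*63+1=127 · T[8,3]:3*301+63=966 · T[8,4]:4*350+301=1701
[9] T[9,1]:1*1+0=1 · T[9,2]:2*127+1=255 · T[9,3]:3*966+127=3025 · T[9,4]:4*1701+966=7770
[10] T[10,2]:2*255+1=511 · T[10,3]:3*3025+255=9330 · T[10,4]:4*7770+3025=34105
[11] T[11,3]:3*9330+511=28501 · T[11,4]:4*34105+9330=145750
Read S(11,3) = 28501, S(11,4) = 145750.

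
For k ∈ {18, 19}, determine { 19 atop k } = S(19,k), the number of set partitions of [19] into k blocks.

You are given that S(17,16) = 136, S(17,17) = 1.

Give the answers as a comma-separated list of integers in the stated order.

row 18: T[18][17]=17·1+136=153  T[18][18]=18·0+1=1
row 19: T[19][18]=18·1+153=171  T[19][19]=19·0+1=1
Read S(19,18) = 171, S(19,19) = 1.

171, 1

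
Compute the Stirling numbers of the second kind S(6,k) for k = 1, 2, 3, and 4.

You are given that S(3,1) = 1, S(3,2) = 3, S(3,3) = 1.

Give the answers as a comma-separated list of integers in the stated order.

r4: T_4,1=1×1+0=1; T_4,2=2×3+1=7; T_4,3=3×1+3=6; T_4,4=4×0+1=1
r5: T_5,1=1×1+0=1; T_5,2=2×7+1=15; T_5,3=3×6+7=25; T_5,4=4×1+6=10
r6: T_6,1=1×1+0=1; T_6,2=2×15+1=31; T_6,3=3×25+15=90; T_6,4=4×10+25=65
Read S(6,1) = 1, S(6,2) = 31, S(6,3) = 90, S(6,4) = 65.

1, 31, 90, 65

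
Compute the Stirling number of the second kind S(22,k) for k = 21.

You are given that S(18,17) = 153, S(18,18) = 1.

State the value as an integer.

row 19: T[19][18]=18·1+153=171  T[19][19]=19·0+1=1
row 20: T[20][19]=19·1+171=190  T[20][20]=20·0+1=1
row 21: T[21][20]=20·1+190=210  T[21][21]=21·0+1=1
row 22: T[22][21]=21·1+210=231
Read S(22,21) = 231.

231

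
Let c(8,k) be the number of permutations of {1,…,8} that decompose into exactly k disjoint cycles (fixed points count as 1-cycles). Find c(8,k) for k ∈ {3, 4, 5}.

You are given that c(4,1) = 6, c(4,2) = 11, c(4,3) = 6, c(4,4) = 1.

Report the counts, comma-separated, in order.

r5: T_5,1=4×6+0=24; T_5,2=4×11+6=50; T_5,3=4×6+11=35; T_5,4=4×1+6=10; T_5,5=4×0+1=1
r6: T_6,1=5×24+0=120; T_6,2=5×50+24=274; T_6,3=5×35+50=225; T_6,4=5×10+35=85; T_6,5=5×1+10=15
r7: T_7,2=6×274+120=1764; T_7,3=6×225+274=1624; T_7,4=6×85+225=735; T_7,5=6×15+85=175
r8: T_8,3=7×1624+1764=13132; T_8,4=7×735+1624=6769; T_8,5=7×175+735=1960
Read c(8,3) = 13132, c(8,4) = 6769, c(8,5) = 1960.

13132, 6769, 1960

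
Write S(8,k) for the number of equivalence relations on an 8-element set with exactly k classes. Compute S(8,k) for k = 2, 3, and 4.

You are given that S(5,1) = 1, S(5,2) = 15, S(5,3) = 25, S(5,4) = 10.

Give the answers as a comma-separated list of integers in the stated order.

127, 966, 1701

row 6: T[6][1]=1·1+0=1  T[6][2]=2·15+1=31  T[6][3]=3·25+15=90  T[6][4]=4·10+25=65
row 7: T[7][1]=1·1+0=1  T[7][2]=2·31+1=63  T[7][3]=3·90+31=301  T[7][4]=4·65+90=350
row 8: T[8][2]=2·63+1=127  T[8][3]=3·301+63=966  T[8][4]=4·350+301=1701
Read S(8,2) = 127, S(8,3) = 966, S(8,4) = 1701.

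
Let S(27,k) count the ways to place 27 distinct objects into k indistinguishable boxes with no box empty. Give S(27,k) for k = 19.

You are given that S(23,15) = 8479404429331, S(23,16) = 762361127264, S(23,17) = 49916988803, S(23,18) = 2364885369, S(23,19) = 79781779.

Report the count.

229268487458010

[24] T[24,16]:16*762361127264+8479404429331=20677182465555 · T[24,17]:17*49916988803+762361127264=1610949936915 · T[24,18]:18*2364885369+49916988803=92484925445 · T[24,19]:19*79781779+2364885369=3880739170
[25] T[25,17]:17*1610949936915+20677182465555=48063331393110 · T[25,18]:18*92484925445+1610949936915=3275678594925 · T[25,19]:19*3880739170+92484925445=166218969675
[26] T[26,18]:18*3275678594925+48063331393110=107025546101760 · T[26,19]:19*166218969675+3275678594925=6433839018750
[27] T[27,19]:19*6433839018750+107025546101760=229268487458010
Read S(27,19) = 229268487458010.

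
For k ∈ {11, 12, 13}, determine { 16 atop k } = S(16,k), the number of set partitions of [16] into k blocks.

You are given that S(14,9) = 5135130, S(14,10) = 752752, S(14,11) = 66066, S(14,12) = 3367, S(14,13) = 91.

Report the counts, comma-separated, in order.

28936908, 2757118, 165620

i=15: T(15,10)=5135130+10·752752=12662650 | T(15,11)=752752+11·66066=1479478 | T(15,12)=66066+12·3367=106470 | T(15,13)=3367+13·91=4550
i=16: T(16,11)=12662650+11·1479478=28936908 | T(16,12)=1479478+12·106470=2757118 | T(16,13)=106470+13·4550=165620
Read S(16,11) = 28936908, S(16,12) = 2757118, S(16,13) = 165620.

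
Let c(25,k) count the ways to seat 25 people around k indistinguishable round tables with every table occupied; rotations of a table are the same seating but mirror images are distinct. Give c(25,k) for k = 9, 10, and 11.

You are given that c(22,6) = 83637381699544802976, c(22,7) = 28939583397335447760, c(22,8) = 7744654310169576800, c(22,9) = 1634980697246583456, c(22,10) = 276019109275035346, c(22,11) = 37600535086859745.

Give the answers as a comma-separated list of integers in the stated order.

i=23: T(23,7)=83637381699544802976+22·28939583397335447760=720308216440924653696 | T(23,8)=28939583397335447760+22·7744654310169576800=199321978221066137360 | T(23,9)=7744654310169576800+22·1634980697246583456=43714229649594412832 | T(23,10)=1634980697246583456+22·276019109275035346=7707401101297361068 | T(23,11)=276019109275035346+22·37600535086859745=1103230881185949736
i=24: T(24,8)=720308216440924653696+23·199321978221066137360=5304713715525445812976 | T(24,9)=199321978221066137360+23·43714229649594412832=1204749260161737632496 | T(24,10)=43714229649594412832+23·7707401101297361068=220984454979433717396 | T(24,11)=7707401101297361068+23·1103230881185949736=33081711368574204996
i=25: T(25,9)=5304713715525445812976+24·1204749260161737632496=34218695959407148992880 | T(25,10)=1204749260161737632496+24·220984454979433717396=6508376179668146850000 | T(25,11)=220984454979433717396+24·33081711368574204996=1014945527825214637300
Read c(25,9) = 34218695959407148992880, c(25,10) = 6508376179668146850000, c(25,11) = 1014945527825214637300.

34218695959407148992880, 6508376179668146850000, 1014945527825214637300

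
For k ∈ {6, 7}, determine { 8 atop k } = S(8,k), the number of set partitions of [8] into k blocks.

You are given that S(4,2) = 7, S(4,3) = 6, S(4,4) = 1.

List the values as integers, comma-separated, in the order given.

266, 28

[5] T[5,3]:3*6+7=25 · T[5,4]:4*1+6=10 · T[5,5]:5*0+1=1
[6] T[6,4]:4*10+25=65 · T[6,5]:5*1+10=15 · T[6,6]:6*0+1=1
[7] T[7,5]:5*15+65=140 · T[7,6]:6*1+15=21 · T[7,7]:7*0+1=1
[8] T[8,6]:6*21+140=266 · T[8,7]:7*1+21=28
Read S(8,6) = 266, S(8,7) = 28.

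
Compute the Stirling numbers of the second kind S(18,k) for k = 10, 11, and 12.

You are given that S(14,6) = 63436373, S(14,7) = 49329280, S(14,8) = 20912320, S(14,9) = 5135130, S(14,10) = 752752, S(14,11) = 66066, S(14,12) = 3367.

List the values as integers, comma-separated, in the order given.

37112163803, 8391004908, 1256328866

@15  (15,7):49329280·7+63436373→408741333, (15,8):20912320·8+49329280→216627840, (15,9):5135130·9+20912320→67128490, (15,10):752752·10+5135130→12662650, (15,11):66066·11+752752→1479478, (15,12):3367·12+66066→106470
@16  (16,8):216627840·8+408741333→2141764053, (16,9):67128490·9+216627840→820784250, (16,10):12662650·10+67128490→193754990, (16,11):1479478·11+12662650→28936908, (16,12):106470·12+1479478→2757118
@17  (17,9):820784250·9+2141764053→9528822303, (17,10):193754990·10+820784250→2758334150, (17,11):28936908·11+193754990→512060978, (17,12):2757118·12+28936908→62022324
@18  (18,10):2758334150·10+9528822303→37112163803, (18,11):512060978·11+2758334150→8391004908, (18,12):62022324·12+512060978→1256328866
Read S(18,10) = 37112163803, S(18,11) = 8391004908, S(18,12) = 1256328866.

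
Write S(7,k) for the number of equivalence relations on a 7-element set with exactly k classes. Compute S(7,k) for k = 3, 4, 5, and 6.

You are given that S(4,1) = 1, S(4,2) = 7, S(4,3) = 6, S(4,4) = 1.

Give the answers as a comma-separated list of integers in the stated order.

r5: T_5,1=1×1+0=1; T_5,2=2×7+1=15; T_5,3=3×6+7=25; T_5,4=4×1+6=10; T_5,5=5×0+1=1
r6: T_6,2=2×15+1=31; T_6,3=3×25+15=90; T_6,4=4×10+25=65; T_6,5=5×1+10=15; T_6,6=6×0+1=1
r7: T_7,3=3×90+31=301; T_7,4=4×65+90=350; T_7,5=5×15+65=140; T_7,6=6×1+15=21
Read S(7,3) = 301, S(7,4) = 350, S(7,5) = 140, S(7,6) = 21.

301, 350, 140, 21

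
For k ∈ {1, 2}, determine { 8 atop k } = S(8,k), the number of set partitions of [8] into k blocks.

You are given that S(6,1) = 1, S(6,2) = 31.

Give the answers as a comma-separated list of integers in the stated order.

i=7: T(7,1)=0+1·1=1 | T(7,2)=1+2·31=63
i=8: T(8,1)=0+1·1=1 | T(8,2)=1+2·63=127
Read S(8,1) = 1, S(8,2) = 127.

1, 127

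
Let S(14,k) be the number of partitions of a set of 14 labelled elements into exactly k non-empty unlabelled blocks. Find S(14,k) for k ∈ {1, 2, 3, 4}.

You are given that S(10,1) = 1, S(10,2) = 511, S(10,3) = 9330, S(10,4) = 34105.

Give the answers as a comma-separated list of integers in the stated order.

1, 8191, 788970, 10391745

@11  (11,1):1·1+0→1, (11,2):511·2+1→1023, (11,3):9330·3+511→28501, (11,4):34105·4+9330→145750
@12  (12,1):1·1+0→1, (12,2):1023·2+1→2047, (12,3):28501·3+1023→86526, (12,4):145750·4+28501→611501
@13  (13,1):1·1+0→1, (13,2):2047·2+1→4095, (13,3):86526·3+2047→261625, (13,4):611501·4+86526→2532530
@14  (14,1):1·1+0→1, (14,2):4095·2+1→8191, (14,3):261625·3+4095→788970, (14,4):2532530·4+261625→10391745
Read S(14,1) = 1, S(14,2) = 8191, S(14,3) = 788970, S(14,4) = 10391745.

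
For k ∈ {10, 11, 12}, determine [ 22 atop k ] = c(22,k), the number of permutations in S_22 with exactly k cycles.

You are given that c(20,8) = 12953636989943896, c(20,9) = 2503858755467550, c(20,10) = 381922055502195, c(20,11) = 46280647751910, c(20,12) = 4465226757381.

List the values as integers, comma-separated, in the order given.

r21: T_21,9=20×2503858755467550+12953636989943896=63030812099294896; T_21,10=20×381922055502195+2503858755467550=10142299865511450; T_21,11=20×46280647751910+381922055502195=1307535010540395; T_21,12=20×4465226757381+46280647751910=135585182899530
r22: T_22,10=21×10142299865511450+63030812099294896=276019109275035346; T_22,11=21×1307535010540395+10142299865511450=37600535086859745; T_22,12=21×135585182899530+1307535010540395=4154823851430525
Read c(22,10) = 276019109275035346, c(22,11) = 37600535086859745, c(22,12) = 4154823851430525.

276019109275035346, 37600535086859745, 4154823851430525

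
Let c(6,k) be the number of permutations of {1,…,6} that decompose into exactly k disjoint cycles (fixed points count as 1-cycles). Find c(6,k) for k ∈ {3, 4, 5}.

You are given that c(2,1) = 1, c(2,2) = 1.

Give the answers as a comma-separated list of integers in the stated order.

225, 85, 15

row 3: T[3][1]=2·1+0=2  T[3][2]=2·1+1=3  T[3][3]=2·0+1=1
row 4: T[4][1]=3·2+0=6  T[4][2]=3·3+2=11  T[4][3]=3·1+3=6  T[4][4]=3·0+1=1
row 5: T[5][2]=4·11+6=50  T[5][3]=4·6+11=35  T[5][4]=4·1+6=10  T[5][5]=4·0+1=1
row 6: T[6][3]=5·35+50=225  T[6][4]=5·10+35=85  T[6][5]=5·1+10=15
Read c(6,3) = 225, c(6,4) = 85, c(6,5) = 15.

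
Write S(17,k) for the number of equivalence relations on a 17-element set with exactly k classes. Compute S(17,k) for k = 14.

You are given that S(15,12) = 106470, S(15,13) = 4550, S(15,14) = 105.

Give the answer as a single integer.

row 16: T[16][13]=13·4550+106470=165620  T[16][14]=14·105+4550=6020
row 17: T[17][14]=14·6020+165620=249900
Read S(17,14) = 249900.

249900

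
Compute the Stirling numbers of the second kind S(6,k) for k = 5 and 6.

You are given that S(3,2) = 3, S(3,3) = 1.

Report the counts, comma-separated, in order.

row 4: T[4][3]=3·1+3=6  T[4][4]=4·0+1=1
row 5: T[5][4]=4·1+6=10  T[5][5]=5·0+1=1
row 6: T[6][5]=5·1+10=15  T[6][6]=6·0+1=1
Read S(6,5) = 15, S(6,6) = 1.

15, 1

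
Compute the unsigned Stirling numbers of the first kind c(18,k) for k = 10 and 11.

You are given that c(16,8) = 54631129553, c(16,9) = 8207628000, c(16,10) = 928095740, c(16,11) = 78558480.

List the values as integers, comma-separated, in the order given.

row 17: T[17][9]=16·8207628000+54631129553=185953177553  T[17][10]=16·928095740+8207628000=23057159840  T[17][11]=16·78558480+928095740=2185031420
row 18: T[18][10]=17·23057159840+185953177553=577924894833  T[18][11]=17·2185031420+23057159840=60202693980
Read c(18,10) = 577924894833, c(18,11) = 60202693980.

577924894833, 60202693980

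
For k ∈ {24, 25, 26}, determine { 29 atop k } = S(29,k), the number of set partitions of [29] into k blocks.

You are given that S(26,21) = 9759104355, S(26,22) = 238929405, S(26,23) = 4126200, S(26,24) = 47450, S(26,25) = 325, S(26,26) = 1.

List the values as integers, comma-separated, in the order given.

r27: T_27,22=22×238929405+9759104355=15015551265; T_27,23=23×4126200+238929405=333832005; T_27,24=24×47450+4126200=5265000; T_27,25=25×325+47450=55575; T_27,26=26×1+325=351
r28: T_28,23=23×333832005+15015551265=22693687380; T_28,24=24×5265000+333832005=460192005; T_28,25=25×55575+5265000=6654375; T_28,26=26×351+55575=64701
r29: T_29,24=24×460192005+22693687380=33738295500; T_29,25=25×6654375+460192005=626551380; T_29,26=26×64701+6654375=8336601
Read S(29,24) = 33738295500, S(29,25) = 626551380, S(29,26) = 8336601.

33738295500, 626551380, 8336601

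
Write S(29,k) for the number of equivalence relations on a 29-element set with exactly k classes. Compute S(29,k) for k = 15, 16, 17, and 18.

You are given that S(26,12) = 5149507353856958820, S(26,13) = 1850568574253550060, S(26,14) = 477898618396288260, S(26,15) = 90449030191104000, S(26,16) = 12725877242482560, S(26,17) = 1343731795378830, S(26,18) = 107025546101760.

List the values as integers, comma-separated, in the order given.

689692892575539953400, 140694950355081071520, 21818248085373723570, 2598531274376323650

i=27: T(27,13)=5149507353856958820+13·1850568574253550060=29206898819153109600 | T(27,14)=1850568574253550060+14·477898618396288260=8541149231801585700 | T(27,15)=477898618396288260+15·90449030191104000=1834634071262848260 | T(27,16)=90449030191104000+16·12725877242482560=294063066070824960 | T(27,17)=12725877242482560+17·1343731795378830=35569317763922670 | T(27,18)=1343731795378830+18·107025546101760=3270191625210510
i=28: T(28,14)=29206898819153109600+14·8541149231801585700=148782988064375309400 | T(28,15)=8541149231801585700+15·1834634071262848260=36060660300744309600 | T(28,16)=1834634071262848260+16·294063066070824960=6539643128396047620 | T(28,17)=294063066070824960+17·35569317763922670=898741468057510350 | T(28,18)=35569317763922670+18·3270191625210510=94432767017711850
i=29: T(29,15)=148782988064375309400+15·36060660300744309600=689692892575539953400 | T(29,16)=36060660300744309600+16·6539643128396047620=140694950355081071520 | T(29,17)=6539643128396047620+17·898741468057510350=21818248085373723570 | T(29,18)=898741468057510350+18·94432767017711850=2598531274376323650
Read S(29,15) = 689692892575539953400, S(29,16) = 140694950355081071520, S(29,17) = 21818248085373723570, S(29,18) = 2598531274376323650.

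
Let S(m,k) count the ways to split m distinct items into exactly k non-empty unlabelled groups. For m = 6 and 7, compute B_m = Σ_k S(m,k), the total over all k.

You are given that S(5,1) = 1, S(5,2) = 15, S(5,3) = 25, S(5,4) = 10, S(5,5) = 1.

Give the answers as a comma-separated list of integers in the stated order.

203, 877

@6  (6,1):1·1+0→1, (6,2):15·2+1→31, (6,3):25·3+15→90, (6,4):10·4+25→65, (6,5):1·5+10→15, (6,6):0·6+1→1
@7  (7,1):1·1+0→1, (7,2):31·2+1→63, (7,3):90·3+31→301, (7,4):65·4+90→350, (7,5):15·5+65→140, (7,6):1·6+15→21, (7,7):0·7+1→1
B_6 = ΣS(6,k) = 1+31+90+65+15+1 = 203
B_7 = ΣS(7,k) = 1+63+301+350+140+21+1 = 877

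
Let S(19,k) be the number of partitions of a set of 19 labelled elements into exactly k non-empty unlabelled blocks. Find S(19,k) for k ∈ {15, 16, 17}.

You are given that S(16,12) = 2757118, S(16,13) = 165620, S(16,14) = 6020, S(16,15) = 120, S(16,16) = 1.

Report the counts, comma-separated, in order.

i=17: T(17,13)=2757118+13·165620=4910178 | T(17,14)=165620+14·6020=249900 | T(17,15)=6020+15·120=7820 | T(17,16)=120+16·1=136 | T(17,17)=1+17·0=1
i=18: T(18,14)=4910178+14·249900=8408778 | T(18,15)=249900+15·7820=367200 | T(18,16)=7820+16·136=9996 | T(18,17)=136+17·1=153
i=19: T(19,15)=8408778+15·367200=13916778 | T(19,16)=367200+16·9996=527136 | T(19,17)=9996+17·153=12597
Read S(19,15) = 13916778, S(19,16) = 527136, S(19,17) = 12597.

13916778, 527136, 12597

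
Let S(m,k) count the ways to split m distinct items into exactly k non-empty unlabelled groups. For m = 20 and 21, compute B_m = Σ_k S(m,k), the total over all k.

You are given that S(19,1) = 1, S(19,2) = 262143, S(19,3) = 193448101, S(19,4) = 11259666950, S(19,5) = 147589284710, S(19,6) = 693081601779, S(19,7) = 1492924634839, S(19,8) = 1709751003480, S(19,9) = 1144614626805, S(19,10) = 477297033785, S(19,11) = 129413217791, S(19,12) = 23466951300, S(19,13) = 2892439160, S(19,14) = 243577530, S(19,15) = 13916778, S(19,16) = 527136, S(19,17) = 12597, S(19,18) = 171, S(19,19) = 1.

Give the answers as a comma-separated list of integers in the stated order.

51724158235372, 474869816156751

row 20: T[20][1]=1·1+0=1  T[20][2]=2·262143+1=524287  T[20][3]=3·193448101+262143=580606446  T[20][4]=4·11259666950+193448101=45232115901  T[20][5]=5·147589284710+11259666950=749206090500  T[20][6]=6·693081601779+147589284710=4306078895384  T[20][7]=7·1492924634839+693081601779=11143554045652  T[20][8]=8·1709751003480+1492924634839=15170932662679  T[20][9]=9·1144614626805+1709751003480=12011282644725  T[20][10]=10·477297033785+1144614626805=5917584964655  T[20][11]=11·129413217791+477297033785=1900842429486  T[20][12]=12·23466951300+129413217791=411016633391  T[20][13]=13·2892439160+23466951300=61068660380  T[20][14]=14·243577530+2892439160=6302524580  T[20][15]=15·13916778+243577530=452329200  T[20][16]=16·527136+13916778=22350954  T[20][17]=17·12597+527136=741285  T[20][18]=18·171+12597=15675  T[20][19]=19·1+171=190  T[20][20]=20·0+1=1
row 21: T[21][1]=1·1+0=1  T[21][2]=2·524287+1=1048575  T[21][3]=3·580606446+524287=1742343625  T[21][4]=4·45232115901+580606446=181509070050  T[21][5]=5·749206090500+45232115901=3791262568401  T[21][6]=6·4306078895384+749206090500=26585679462804  T[21][7]=7·11143554045652+4306078895384=82310957214948  T[21][8]=8·15170932662679+11143554045652=132511015347084  T[21][9]=9·12011282644725+15170932662679=123272476465204  T[21][10]=10·5917584964655+12011282644725=71187132291275  T[21][11]=11·1900842429486+5917584964655=26826851689001  T[21][12]=12·411016633391+1900842429486=6833042030178  T[21][13]=13·61068660380+411016633391=1204909218331  T[21][14]=14·6302524580+61068660380=149304004500  T[21][15]=15·452329200+6302524580=13087462580  T[21][16]=16·22350954+452329200=809944464  T[21][17]=17·741285+22350954=34952799  T[21][18]=18·15675+741285=1023435  T[21][19]=19·190+15675=19285  T[21][20]=20·1+190=210  T[21][21]=21·0+1=1
B_20 = ΣS(20,k) = 1+524287+580606446+45232115901+749206090500+4306078895384+11143554045652+15170932662679+12011282644725+5917584964655+1900842429486+411016633391+61068660380+6302524580+452329200+22350954+741285+15675+190+1 = 51724158235372
B_21 = ΣS(21,k) = 1+1048575+1742343625+181509070050+3791262568401+26585679462804+82310957214948+132511015347084+123272476465204+71187132291275+26826851689001+6833042030178+1204909218331+149304004500+13087462580+809944464+34952799+1023435+19285+210+1 = 474869816156751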